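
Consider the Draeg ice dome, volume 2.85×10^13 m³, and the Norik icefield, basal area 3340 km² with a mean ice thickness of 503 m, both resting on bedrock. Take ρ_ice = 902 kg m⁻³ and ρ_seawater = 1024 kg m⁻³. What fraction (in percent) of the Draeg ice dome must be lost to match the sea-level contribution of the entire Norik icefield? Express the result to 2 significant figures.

Equal sea-level rise means equal mass of meltwater, i.e. equal mass of ice lost.
Ice mass of Norik: 1.515×10^15 kg; ice mass of Draeg: 2.571×10^16 kg.
Fraction required = 1.515×10^15 / 2.571×10^16 = 0.0589 → 5.9 %.

≈ 5.9 %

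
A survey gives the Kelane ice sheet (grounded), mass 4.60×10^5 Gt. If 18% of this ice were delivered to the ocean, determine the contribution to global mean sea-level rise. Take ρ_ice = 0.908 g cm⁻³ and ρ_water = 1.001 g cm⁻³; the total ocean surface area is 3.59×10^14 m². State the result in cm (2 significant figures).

≈ 23 cm

Kelane: 0.18 × 4.60×10^5 Gt = 8.280×10^16 kg; dividing by ρ_w = 1.001 g cm⁻³ = 1001 kg m⁻³ gives 8.272×10^13 m³ of water.
Spread over 3.59×10^14 m² of ocean, Δh = 8.272×10^13 / 3.59×10^14 = 0.230 m = 23 cm.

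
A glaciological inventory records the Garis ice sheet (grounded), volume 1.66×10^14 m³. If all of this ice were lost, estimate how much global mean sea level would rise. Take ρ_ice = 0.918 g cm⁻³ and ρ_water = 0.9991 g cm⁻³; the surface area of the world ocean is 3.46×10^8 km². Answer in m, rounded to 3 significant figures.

≈ 0.441 m

Garis: 1.66×10^14 m³ × (918/999.1) = 1.525×10^14 m³ of water.
Spread over 3.46×10^14 m² of ocean, Δh = 1.525×10^14 / 3.46×10^14 = 0.441 m.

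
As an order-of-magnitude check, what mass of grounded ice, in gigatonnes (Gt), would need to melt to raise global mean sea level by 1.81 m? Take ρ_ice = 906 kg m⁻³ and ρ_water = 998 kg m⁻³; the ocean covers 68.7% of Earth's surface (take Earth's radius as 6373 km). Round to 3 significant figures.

≈ 6.33×10^5 Gt

Required water volume = Δh × A = 1.81 m × 3.51×10^14 m² = 6.346×10^14 m³.
ρ_w = 998 kg m⁻³, so the mass of water = 6.346×10^14 m³ × 998 kg m⁻³ = 6.334×10^17 kg = 6.33×10^5 Gt (and the same mass of ice, by conservation).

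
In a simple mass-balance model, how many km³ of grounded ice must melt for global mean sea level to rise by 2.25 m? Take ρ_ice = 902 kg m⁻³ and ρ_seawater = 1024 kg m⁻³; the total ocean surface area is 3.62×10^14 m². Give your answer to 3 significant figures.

≈ 9.25×10^5 km³

Required water volume = Δh × A = 2.25 m × 3.62×10^14 m² = 8.145×10^14 m³ = 8.145×10^5 km³.
Ice volume = water volume × ρ_w/ρ_ice = 8.145×10^5 × 1024/902 = 9.25×10^5 km³.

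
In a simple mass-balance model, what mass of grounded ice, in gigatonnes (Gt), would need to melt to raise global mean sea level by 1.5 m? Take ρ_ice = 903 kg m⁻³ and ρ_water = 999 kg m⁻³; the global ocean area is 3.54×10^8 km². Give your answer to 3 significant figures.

≈ 5.30×10^5 Gt

Required water volume = Δh × A = 1.5 m × 3.54×10^14 m² = 5.310×10^14 m³.
ρ_w = 999 kg m⁻³, so the mass of water = 5.310×10^14 m³ × 999 kg m⁻³ = 5.305×10^17 kg = 5.30×10^5 Gt (and the same mass of ice, by conservation).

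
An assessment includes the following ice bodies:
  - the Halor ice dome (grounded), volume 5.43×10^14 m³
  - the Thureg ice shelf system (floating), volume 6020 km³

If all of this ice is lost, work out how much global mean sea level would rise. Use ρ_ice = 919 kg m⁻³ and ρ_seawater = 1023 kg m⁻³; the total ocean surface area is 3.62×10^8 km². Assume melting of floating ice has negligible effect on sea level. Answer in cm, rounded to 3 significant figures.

≈ 135 cm

Halor: 5.43×10^14 m³ × (919/1023) = 4.878×10^14 m³ of water.
The Thureg ice shelf system is floating and already displaces its own weight of water, so its melt adds essentially nothing to sea level.
Total added water ≈ 4.878×10^14 m³ over 3.62×10^14 m² → Δh = 1.35 m = 135 cm.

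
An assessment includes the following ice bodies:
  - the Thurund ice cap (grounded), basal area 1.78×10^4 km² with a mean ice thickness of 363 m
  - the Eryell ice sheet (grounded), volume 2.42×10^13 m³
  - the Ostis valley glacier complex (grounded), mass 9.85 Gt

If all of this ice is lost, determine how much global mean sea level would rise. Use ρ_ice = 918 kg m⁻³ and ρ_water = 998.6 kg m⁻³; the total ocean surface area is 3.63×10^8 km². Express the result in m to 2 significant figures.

≈ 0.078 m

Thurund: ice volume = 1.78×10^4 km² × 363 m = 6461 km³; 6461 × (918/998.6) = 5940 km³ of water.
Eryell: 2.42×10^13 m³ × (918/998.6) = 2.225×10^13 m³ of water.
Ostis: 9.85 Gt = 9.850×10^12 kg; dividing by ρ_w = 998.6 kg m⁻³ gives 9.864×10^9 m³ of water.
Total added water ≈ 2.820×10^13 m³ over 3.63×10^14 m² → Δh = 0.0777 m.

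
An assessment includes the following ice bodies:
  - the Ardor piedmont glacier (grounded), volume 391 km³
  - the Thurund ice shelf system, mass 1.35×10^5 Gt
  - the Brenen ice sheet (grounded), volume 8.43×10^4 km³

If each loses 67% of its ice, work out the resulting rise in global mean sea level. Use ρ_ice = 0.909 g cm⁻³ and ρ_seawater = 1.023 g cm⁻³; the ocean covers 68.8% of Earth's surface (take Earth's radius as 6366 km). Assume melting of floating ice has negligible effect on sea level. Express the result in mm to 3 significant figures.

≈ 144 mm

Ardor: 0.67 × 391 km³ × (909/1023) = 232.8 km³ of water.
The Thurund ice shelf system is floating and already displaces its own weight of water, so its melt adds essentially nothing to sea level.
Brenen: 0.67 × 8.43×10^4 km³ × (909/1023) = 5.019×10^4 km³ of water.
Total added water ≈ 5.042×10^13 m³ over 3.50×10^14 m² → Δh = 0.144 m = 144 mm.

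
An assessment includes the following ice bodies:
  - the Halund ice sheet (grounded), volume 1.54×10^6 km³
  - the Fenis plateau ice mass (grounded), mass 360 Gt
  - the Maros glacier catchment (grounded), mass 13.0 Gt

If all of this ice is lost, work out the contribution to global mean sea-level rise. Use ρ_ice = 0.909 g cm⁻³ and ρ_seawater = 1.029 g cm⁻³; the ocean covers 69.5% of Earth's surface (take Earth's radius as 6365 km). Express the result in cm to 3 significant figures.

≈ 385 cm

Halund: 1.54×10^6 km³ × (909/1029) = 1.360×10^6 km³ of water.
Fenis: 360 Gt = 3.600×10^14 kg; dividing by ρ_w = 1.029 g cm⁻³ = 1029 kg m⁻³ gives 3.499×10^11 m³ of water.
Maros: 13.0 Gt = 1.300×10^13 kg; dividing by ρ_w = 1029 kg m⁻³ gives 1.263×10^10 m³ of water.
Total added water ≈ 1.361×10^15 m³ over 3.54×10^14 m² → Δh = 3.85 m = 385 cm.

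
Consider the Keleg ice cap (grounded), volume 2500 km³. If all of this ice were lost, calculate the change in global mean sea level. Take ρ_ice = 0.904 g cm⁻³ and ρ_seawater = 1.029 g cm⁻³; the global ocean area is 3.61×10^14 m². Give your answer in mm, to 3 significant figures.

≈ 6.08 mm

Keleg: 2500 km³ × (904/1029) = 2196 km³ of water.
Spread over 3.61×10^14 m² of ocean, Δh = 2.196×10^12 / 3.61×10^14 = 6.08×10^-3 m = 6.08 mm.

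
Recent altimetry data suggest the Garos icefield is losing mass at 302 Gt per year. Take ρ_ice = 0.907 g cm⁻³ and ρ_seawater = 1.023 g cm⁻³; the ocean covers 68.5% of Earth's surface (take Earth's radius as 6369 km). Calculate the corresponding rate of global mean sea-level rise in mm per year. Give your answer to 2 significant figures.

≈ 0.85 mm/yr

ρ_w = 1.023 g cm⁻³ = 1023 kg m⁻³. Annual water volume added = 302 Gt / ρ_w = 3.020×10^14 kg / 1023 kg m⁻³ = 2.952×10^11 m³.
Δh per year = 2.952×10^11 / 3.49×10^14 = 8.45×10^-4 m = 0.85 mm.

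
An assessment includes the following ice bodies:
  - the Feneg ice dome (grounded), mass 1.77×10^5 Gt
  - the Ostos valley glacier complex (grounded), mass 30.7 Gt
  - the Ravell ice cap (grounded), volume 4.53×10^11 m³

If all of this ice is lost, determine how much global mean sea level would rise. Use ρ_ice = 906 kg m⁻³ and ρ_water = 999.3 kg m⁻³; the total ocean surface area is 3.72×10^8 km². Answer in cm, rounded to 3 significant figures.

≈ 47.7 cm

Feneg: 1.77×10^5 Gt = 1.770×10^17 kg; dividing by ρ_w = 999.3 kg m⁻³ gives 1.771×10^14 m³ of water.
Ostos: 30.7 Gt = 3.070×10^13 kg; dividing by ρ_w = 999.3 kg m⁻³ gives 3.072×10^10 m³ of water.
Ravell: 4.53×10^11 m³ × (906/999.3) = 4.107×10^11 m³ of water.
Total added water ≈ 1.776×10^14 m³ over 3.72×10^14 m² → Δh = 0.477 m = 47.7 cm.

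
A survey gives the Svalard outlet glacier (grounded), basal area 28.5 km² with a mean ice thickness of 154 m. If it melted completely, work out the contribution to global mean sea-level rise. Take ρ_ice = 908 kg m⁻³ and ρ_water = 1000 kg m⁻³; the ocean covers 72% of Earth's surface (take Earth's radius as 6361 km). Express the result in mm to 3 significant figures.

≈ 0.0109 mm

Svalard: ice volume = 28.5 km² × 154 m = 4.389 km³; 4.389 × (908/1000) = 3.985 km³ of water.
Spread over 3.66×10^14 m² of ocean, Δh = 3.985×10^9 / 3.66×10^14 = 1.09×10^-5 m = 0.0109 mm.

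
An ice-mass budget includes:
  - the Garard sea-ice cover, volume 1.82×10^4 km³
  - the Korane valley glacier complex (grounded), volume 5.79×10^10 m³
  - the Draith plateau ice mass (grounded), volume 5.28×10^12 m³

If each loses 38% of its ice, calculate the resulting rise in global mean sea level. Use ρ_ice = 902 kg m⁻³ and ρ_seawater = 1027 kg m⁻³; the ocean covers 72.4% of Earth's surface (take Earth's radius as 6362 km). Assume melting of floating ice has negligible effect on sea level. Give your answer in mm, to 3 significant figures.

The Garard sea-ice cover is floating and already displaces its own weight of water, so its melt adds essentially nothing to sea level.
Korane: 0.38 × 5.79×10^10 m³ × (902/1027) = 1.932×10^10 m³ of water.
Draith: 0.38 × 5.28×10^12 m³ × (902/1027) = 1.762×10^12 m³ of water.
Total added water ≈ 1.782×10^12 m³ over 3.68×10^14 m² → Δh = 4.84×10^-3 m = 4.84 mm.

≈ 4.84 mm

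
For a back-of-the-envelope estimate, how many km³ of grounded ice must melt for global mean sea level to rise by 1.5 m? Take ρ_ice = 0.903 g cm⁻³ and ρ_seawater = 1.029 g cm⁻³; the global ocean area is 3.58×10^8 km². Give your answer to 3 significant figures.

Required water volume = Δh × A = 1.5 m × 3.58×10^14 m² = 5.370×10^14 m³ = 5.370×10^5 km³.
Ice volume = water volume × ρ_w/ρ_ice = 5.370×10^5 × 1029/903 = 6.12×10^5 km³.

≈ 6.12×10^5 km³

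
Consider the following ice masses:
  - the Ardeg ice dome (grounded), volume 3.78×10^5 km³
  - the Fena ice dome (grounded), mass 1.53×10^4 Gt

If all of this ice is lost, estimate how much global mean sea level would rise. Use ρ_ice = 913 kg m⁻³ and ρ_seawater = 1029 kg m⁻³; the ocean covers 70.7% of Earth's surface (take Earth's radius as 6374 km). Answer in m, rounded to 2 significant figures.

≈ 0.97 m

Ardeg: 3.78×10^5 km³ × (913/1029) = 3.354×10^5 km³ of water.
Fena: 1.53×10^4 Gt = 1.530×10^16 kg; dividing by ρ_w = 1029 kg m⁻³ gives 1.487×10^13 m³ of water.
Total added water ≈ 3.503×10^14 m³ over 3.61×10^14 m² → Δh = 0.970 m.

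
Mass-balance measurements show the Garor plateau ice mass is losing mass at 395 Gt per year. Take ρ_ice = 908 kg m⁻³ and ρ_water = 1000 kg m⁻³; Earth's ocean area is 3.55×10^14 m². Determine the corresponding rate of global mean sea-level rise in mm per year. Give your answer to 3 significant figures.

ρ_w = 1000 kg m⁻³. Annual water volume added = 395 Gt / ρ_w = 3.950×10^14 kg / 1000 kg m⁻³ = 3.950×10^11 m³.
Δh per year = 3.950×10^11 / 3.55×10^14 = 1.11×10^-3 m = 1.11 mm.

≈ 1.11 mm/yr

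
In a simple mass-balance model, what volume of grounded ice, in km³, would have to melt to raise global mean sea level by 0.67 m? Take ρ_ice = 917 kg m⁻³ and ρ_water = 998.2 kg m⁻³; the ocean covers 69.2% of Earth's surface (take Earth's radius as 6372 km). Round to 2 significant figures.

≈ 2.6×10^5 km³

Required water volume = Δh × A = 0.67 m × 3.53×10^14 m² = 2.366×10^14 m³ = 2.366×10^5 km³.
Ice volume = water volume × ρ_w/ρ_ice = 2.366×10^5 × 998.2/917 = 2.6×10^5 km³.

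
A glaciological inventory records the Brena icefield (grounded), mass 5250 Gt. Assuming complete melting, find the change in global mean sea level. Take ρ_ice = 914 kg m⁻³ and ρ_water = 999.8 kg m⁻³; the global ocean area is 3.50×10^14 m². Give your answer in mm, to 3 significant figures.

≈ 15.0 mm

Brena: 5250 Gt = 5.250×10^15 kg; dividing by ρ_w = 999.8 kg m⁻³ gives 5.251×10^12 m³ of water.
Spread over 3.50×10^14 m² of ocean, Δh = 5.251×10^12 / 3.50×10^14 = 0.0150 m = 15.0 mm.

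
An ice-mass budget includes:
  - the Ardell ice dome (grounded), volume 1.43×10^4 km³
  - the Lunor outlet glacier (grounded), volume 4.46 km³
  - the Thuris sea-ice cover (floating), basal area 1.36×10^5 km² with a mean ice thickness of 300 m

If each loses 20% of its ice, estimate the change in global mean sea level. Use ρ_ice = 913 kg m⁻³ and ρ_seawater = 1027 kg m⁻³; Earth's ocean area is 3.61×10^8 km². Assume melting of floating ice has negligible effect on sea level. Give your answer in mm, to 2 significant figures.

Ardell: 0.2 × 1.43×10^4 km³ × (913/1027) = 2543 km³ of water.
Lunor: 0.2 × 4.46 km³ × (913/1027) = 0.7930 km³ of water.
The Thuris sea-ice cover is floating and already displaces its own weight of water, so its melt adds essentially nothing to sea level.
Total added water ≈ 2.543×10^12 m³ over 3.61×10^14 m² → Δh = 7.05×10^-3 m = 7.0 mm.

≈ 7.0 mm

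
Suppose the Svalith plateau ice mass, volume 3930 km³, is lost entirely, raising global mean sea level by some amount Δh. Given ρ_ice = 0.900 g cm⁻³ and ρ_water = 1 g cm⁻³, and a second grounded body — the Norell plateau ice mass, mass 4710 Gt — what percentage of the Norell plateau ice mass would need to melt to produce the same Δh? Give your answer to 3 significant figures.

Equal sea-level rise means equal mass of meltwater, i.e. equal mass of ice lost.
Ice mass of Svalith: 3.537×10^15 kg; ice mass of Norell: 4.710×10^15 kg.
Fraction required = 3.537×10^15 / 4.710×10^15 = 0.751 → 75.1 %.

≈ 75.1 %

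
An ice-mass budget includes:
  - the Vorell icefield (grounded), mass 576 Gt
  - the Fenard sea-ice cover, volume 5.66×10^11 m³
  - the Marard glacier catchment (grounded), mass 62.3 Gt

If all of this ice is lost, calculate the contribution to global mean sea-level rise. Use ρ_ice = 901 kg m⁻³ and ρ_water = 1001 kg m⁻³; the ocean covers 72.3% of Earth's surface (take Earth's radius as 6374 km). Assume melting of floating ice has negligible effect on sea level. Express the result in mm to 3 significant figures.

Vorell: 576 Gt = 5.760×10^14 kg; dividing by ρ_w = 1001 kg m⁻³ gives 5.754×10^11 m³ of water.
The Fenard sea-ice cover is floating and already displaces its own weight of water, so its melt adds essentially nothing to sea level.
Marard: 62.3 Gt = 6.230×10^13 kg; dividing by ρ_w = 1001 kg m⁻³ gives 6.224×10^10 m³ of water.
Total added water ≈ 6.377×10^11 m³ over 3.69×10^14 m² → Δh = 1.73×10^-3 m = 1.73 mm.

≈ 1.73 mm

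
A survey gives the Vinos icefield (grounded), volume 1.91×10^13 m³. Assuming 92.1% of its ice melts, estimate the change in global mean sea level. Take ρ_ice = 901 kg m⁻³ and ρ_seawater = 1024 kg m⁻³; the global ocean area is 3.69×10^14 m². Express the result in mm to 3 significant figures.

≈ 41.9 mm

Vinos: 0.921 × 1.91×10^13 m³ × (901/1024) = 1.548×10^13 m³ of water.
Spread over 3.69×10^14 m² of ocean, Δh = 1.548×10^13 / 3.69×10^14 = 0.0419 m = 41.9 mm.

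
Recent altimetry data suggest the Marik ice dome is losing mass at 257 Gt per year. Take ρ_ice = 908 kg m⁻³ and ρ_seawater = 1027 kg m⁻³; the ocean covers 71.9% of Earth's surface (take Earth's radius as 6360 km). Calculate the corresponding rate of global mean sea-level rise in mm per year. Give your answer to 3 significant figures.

ρ_w = 1027 kg m⁻³. Annual water volume added = 257 Gt / ρ_w = 2.570×10^14 kg / 1027 kg m⁻³ = 2.502×10^11 m³.
Δh per year = 2.502×10^11 / 3.65×10^14 = 6.85×10^-4 m = 0.685 mm.

≈ 0.685 mm/yr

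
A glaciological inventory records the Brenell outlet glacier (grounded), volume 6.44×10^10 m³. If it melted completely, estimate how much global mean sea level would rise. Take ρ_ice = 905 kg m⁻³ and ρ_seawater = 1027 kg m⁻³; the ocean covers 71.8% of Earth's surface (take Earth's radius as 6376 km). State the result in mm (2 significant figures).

Brenell: 6.44×10^10 m³ × (905/1027) = 5.675×10^10 m³ of water.
Spread over 3.67×10^14 m² of ocean, Δh = 5.675×10^10 / 3.67×10^14 = 1.55×10^-4 m = 0.15 mm.

≈ 0.15 mm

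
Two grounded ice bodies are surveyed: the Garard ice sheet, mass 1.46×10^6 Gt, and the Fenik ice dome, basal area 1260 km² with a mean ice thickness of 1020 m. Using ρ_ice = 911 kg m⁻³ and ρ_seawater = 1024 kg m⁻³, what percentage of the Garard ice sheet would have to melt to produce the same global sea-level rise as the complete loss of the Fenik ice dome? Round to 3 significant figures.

≈ 0.0802 %

Equal sea-level rise means equal mass of meltwater, i.e. equal mass of ice lost.
Ice mass of Fenik: 1.171×10^15 kg; ice mass of Garard: 1.460×10^18 kg.
Fraction required = 1.171×10^15 / 1.460×10^18 = 8.02×10^-4 → 0.0802 %.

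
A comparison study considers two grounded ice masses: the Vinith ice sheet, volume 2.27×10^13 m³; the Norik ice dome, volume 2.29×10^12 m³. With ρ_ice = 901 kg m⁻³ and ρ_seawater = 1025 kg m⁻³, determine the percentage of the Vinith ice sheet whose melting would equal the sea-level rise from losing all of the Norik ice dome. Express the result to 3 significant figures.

Equal sea-level rise means equal mass of meltwater, i.e. equal mass of ice lost.
Ice mass of Norik: 2.063×10^15 kg; ice mass of Vinith: 2.045×10^16 kg.
Fraction required = 2.063×10^15 / 2.045×10^16 = 0.101 → 10.1 %.

≈ 10.1 %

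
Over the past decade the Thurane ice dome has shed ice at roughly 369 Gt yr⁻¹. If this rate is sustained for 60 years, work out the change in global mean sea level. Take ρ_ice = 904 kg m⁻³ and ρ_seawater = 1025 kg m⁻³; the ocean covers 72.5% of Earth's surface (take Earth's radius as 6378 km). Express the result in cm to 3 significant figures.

Total mass lost = 369 Gt/yr × 60 yr = 2.214×10^4 Gt = 2.214×10^16 kg.
ρ_w = 1025 kg m⁻³, so water volume = 2.214×10^16 / 1025 = 2.160×10^13 m³.
Δh = 2.160×10^13 / 3.71×10^14 = 0.0583 m = 5.83 cm.

≈ 5.83 cm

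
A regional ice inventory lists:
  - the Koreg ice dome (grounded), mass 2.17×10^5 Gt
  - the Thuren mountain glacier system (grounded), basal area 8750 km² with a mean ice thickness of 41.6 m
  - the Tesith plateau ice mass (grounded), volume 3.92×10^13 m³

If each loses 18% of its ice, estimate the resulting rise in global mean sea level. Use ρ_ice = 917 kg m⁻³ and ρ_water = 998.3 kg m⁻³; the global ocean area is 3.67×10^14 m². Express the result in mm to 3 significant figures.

Koreg: 0.18 × 2.17×10^5 Gt = 3.906×10^16 kg; dividing by ρ_w = 998.3 kg m⁻³ gives 3.913×10^13 m³ of water.
Thuren: ice volume = 8750 km² × 41.6 m = 364.0 km³; 0.18 × 364.0 × (917/998.3) = 60.18 km³ of water.
Tesith: 0.18 × 3.92×10^13 m³ × (917/998.3) = 6.481×10^12 m³ of water.
Total added water ≈ 4.567×10^13 m³ over 3.67×10^14 m² → Δh = 0.124 m = 124 mm.

≈ 124 mm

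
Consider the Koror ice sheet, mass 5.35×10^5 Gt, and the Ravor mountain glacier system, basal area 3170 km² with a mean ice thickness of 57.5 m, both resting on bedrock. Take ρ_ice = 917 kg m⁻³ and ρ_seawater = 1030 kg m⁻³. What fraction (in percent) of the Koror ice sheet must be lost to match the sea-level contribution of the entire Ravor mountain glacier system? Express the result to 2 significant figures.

≈ 0.031 %

Equal sea-level rise means equal mass of meltwater, i.e. equal mass of ice lost.
Ice mass of Ravor: 1.671×10^14 kg; ice mass of Koror: 5.350×10^17 kg.
Fraction required = 1.671×10^14 / 5.350×10^17 = 3.12×10^-4 → 0.031 %.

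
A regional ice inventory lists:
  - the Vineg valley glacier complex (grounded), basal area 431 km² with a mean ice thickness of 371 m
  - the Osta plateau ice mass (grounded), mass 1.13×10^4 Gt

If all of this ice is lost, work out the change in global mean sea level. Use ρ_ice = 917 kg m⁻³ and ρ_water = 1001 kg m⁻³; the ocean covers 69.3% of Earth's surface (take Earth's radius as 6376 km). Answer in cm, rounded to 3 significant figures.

Vineg: ice volume = 431 km² × 371 m = 159.9 km³; 159.9 × (917/1001) = 146.5 km³ of water.
Osta: 1.13×10^4 Gt = 1.130×10^16 kg; dividing by ρ_w = 1001 kg m⁻³ gives 1.129×10^13 m³ of water.
Total added water ≈ 1.144×10^13 m³ over 3.54×10^14 m² → Δh = 0.0323 m = 3.23 cm.

≈ 3.23 cm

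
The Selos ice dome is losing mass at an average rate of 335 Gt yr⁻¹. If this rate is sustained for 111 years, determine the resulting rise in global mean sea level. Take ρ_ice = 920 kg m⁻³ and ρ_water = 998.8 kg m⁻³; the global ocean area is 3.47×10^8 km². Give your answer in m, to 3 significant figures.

Total mass lost = 335 Gt/yr × 111 yr = 3.718×10^4 Gt = 3.718×10^16 kg.
ρ_w = 998.8 kg m⁻³, so water volume = 3.718×10^16 / 998.8 = 3.723×10^13 m³.
Δh = 3.723×10^13 / 3.47×10^14 = 0.107 m.

≈ 0.107 m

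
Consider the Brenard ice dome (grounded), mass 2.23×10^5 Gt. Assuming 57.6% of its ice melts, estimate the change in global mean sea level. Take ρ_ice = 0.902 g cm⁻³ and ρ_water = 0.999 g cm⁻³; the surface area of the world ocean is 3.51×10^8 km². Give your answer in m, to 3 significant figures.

Brenard: 0.576 × 2.23×10^5 Gt = 1.284×10^17 kg; dividing by ρ_w = 0.999 g cm⁻³ = 999 kg m⁻³ gives 1.286×10^14 m³ of water.
Spread over 3.51×10^14 m² of ocean, Δh = 1.286×10^14 / 3.51×10^14 = 0.366 m.

≈ 0.366 m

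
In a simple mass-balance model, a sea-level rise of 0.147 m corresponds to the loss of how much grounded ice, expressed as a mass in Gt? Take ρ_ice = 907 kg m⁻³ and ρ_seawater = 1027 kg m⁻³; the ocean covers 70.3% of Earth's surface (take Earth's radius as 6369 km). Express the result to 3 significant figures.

Required water volume = Δh × A = 0.147 m × 3.58×10^14 m² = 5.268×10^13 m³.
ρ_w = 1027 kg m⁻³, so the mass of water = 5.268×10^13 m³ × 1027 kg m⁻³ = 5.410×10^16 kg = 5.41×10^4 Gt (and the same mass of ice, by conservation).

≈ 5.41×10^4 Gt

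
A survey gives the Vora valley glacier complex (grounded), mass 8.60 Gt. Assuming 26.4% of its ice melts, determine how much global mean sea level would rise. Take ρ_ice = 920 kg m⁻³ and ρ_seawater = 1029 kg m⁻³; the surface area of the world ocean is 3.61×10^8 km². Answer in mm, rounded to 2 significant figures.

Vora: 0.264 × 8.60 Gt = 2.270×10^12 kg; dividing by ρ_w = 1029 kg m⁻³ gives 2.206×10^9 m³ of water.
Spread over 3.61×10^14 m² of ocean, Δh = 2.206×10^9 / 3.61×10^14 = 6.11×10^-6 m = 6.1×10^-3 mm.

≈ 6.1×10^-3 mm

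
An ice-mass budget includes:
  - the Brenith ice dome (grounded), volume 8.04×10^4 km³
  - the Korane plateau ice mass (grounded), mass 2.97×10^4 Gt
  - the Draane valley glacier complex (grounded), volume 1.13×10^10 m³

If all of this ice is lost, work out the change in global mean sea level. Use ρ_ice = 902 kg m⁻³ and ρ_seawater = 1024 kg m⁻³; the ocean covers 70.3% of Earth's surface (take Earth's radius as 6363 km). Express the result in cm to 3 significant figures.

Brenith: 8.04×10^4 km³ × (902/1024) = 7.082×10^4 km³ of water.
Korane: 2.97×10^4 Gt = 2.970×10^16 kg; dividing by ρ_w = 1024 kg m⁻³ gives 2.900×10^13 m³ of water.
Draane: 1.13×10^10 m³ × (902/1024) = 9.954×10^9 m³ of water.
Total added water ≈ 9.983×10^13 m³ over 3.58×10^14 m² → Δh = 0.279 m = 27.9 cm.

≈ 27.9 cm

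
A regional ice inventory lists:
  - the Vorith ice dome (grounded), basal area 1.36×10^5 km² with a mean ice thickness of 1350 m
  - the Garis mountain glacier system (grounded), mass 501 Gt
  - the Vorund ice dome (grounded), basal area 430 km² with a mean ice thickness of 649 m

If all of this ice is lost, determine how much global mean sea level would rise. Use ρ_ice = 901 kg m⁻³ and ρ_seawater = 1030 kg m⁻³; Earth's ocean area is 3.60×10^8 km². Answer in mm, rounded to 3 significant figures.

Vorith: ice volume = 1.36×10^5 km² × 1350 m = 1.836×10^5 km³; 1.836×10^5 × (901/1030) = 1.606×10^5 km³ of water.
Garis: 501 Gt = 5.010×10^14 kg; dividing by ρ_w = 1030 kg m⁻³ gives 4.864×10^11 m³ of water.
Vorund: ice volume = 430 km² × 649 m = 279.1 km³; 279.1 × (901/1030) = 244.1 km³ of water.
Total added water ≈ 1.613×10^14 m³ over 3.60×10^14 m² → Δh = 0.448 m = 448 mm.

≈ 448 mm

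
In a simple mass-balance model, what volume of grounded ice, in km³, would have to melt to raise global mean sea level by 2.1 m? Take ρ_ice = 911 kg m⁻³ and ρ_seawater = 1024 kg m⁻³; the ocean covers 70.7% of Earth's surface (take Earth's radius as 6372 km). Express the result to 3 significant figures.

≈ 8.51×10^5 km³

Required water volume = Δh × A = 2.1 m × 3.61×10^14 m² = 7.575×10^14 m³ = 7.575×10^5 km³.
Ice volume = water volume × ρ_w/ρ_ice = 7.575×10^5 × 1024/911 = 8.51×10^5 km³.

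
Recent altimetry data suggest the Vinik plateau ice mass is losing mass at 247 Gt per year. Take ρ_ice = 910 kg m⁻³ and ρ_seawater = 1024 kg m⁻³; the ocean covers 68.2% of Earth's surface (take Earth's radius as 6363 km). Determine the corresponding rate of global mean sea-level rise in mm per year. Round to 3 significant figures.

≈ 0.695 mm/yr

ρ_w = 1024 kg m⁻³. Annual water volume added = 247 Gt / ρ_w = 2.470×10^14 kg / 1024 kg m⁻³ = 2.412×10^11 m³.
Δh per year = 2.412×10^11 / 3.47×10^14 = 6.95×10^-4 m = 0.695 mm.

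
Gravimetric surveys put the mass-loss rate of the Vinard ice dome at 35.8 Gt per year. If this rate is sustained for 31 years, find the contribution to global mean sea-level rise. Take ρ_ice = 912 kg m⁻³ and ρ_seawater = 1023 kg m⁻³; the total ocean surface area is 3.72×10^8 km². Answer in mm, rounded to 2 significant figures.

≈ 2.9 mm

Total mass lost = 35.8 Gt/yr × 31 yr = 1110 Gt = 1.110×10^15 kg.
ρ_w = 1023 kg m⁻³, so water volume = 1.110×10^15 / 1023 = 1.085×10^12 m³.
Δh = 1.085×10^12 / 3.72×10^14 = 2.92×10^-3 m = 2.9 mm.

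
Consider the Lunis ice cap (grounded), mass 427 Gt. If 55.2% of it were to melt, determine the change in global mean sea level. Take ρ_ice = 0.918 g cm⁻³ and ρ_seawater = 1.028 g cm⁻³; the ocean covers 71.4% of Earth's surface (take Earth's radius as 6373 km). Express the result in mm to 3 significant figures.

Lunis: 0.552 × 427 Gt = 2.357×10^14 kg; dividing by ρ_w = 1.028 g cm⁻³ = 1028 kg m⁻³ gives 2.293×10^11 m³ of water.
Spread over 3.64×10^14 m² of ocean, Δh = 2.293×10^11 / 3.64×10^14 = 6.29×10^-4 m = 0.629 mm.

≈ 0.629 mm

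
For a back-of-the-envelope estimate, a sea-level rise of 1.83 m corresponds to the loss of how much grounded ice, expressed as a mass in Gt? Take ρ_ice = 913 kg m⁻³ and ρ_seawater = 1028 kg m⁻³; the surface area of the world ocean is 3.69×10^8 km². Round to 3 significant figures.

≈ 6.94×10^5 Gt

Required water volume = Δh × A = 1.83 m × 3.69×10^14 m² = 6.753×10^14 m³.
ρ_w = 1028 kg m⁻³, so the mass of water = 6.753×10^14 m³ × 1028 kg m⁻³ = 6.942×10^17 kg = 6.94×10^5 Gt (and the same mass of ice, by conservation).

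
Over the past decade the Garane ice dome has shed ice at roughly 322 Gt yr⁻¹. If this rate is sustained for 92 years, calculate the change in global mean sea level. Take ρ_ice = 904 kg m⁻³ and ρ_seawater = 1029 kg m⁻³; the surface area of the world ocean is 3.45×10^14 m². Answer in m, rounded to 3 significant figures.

Total mass lost = 322 Gt/yr × 92 yr = 2.962×10^4 Gt = 2.962×10^16 kg.
ρ_w = 1029 kg m⁻³, so water volume = 2.962×10^16 / 1029 = 2.879×10^13 m³.
Δh = 2.879×10^13 / 3.45×10^14 = 0.0834 m.

≈ 0.0834 m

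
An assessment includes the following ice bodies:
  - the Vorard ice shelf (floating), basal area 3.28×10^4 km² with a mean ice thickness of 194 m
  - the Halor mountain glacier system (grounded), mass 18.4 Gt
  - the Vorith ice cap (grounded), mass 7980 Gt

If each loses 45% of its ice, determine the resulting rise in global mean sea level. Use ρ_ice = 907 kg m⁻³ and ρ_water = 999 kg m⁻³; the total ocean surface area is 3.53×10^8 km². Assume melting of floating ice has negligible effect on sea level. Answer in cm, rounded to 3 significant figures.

≈ 1.02 cm

The Vorard ice shelf is floating and already displaces its own weight of water, so its melt adds essentially nothing to sea level.
Halor: 0.45 × 18.4 Gt = 8.280×10^12 kg; dividing by ρ_w = 999 kg m⁻³ gives 8.288×10^9 m³ of water.
Vorith: 0.45 × 7980 Gt = 3.591×10^15 kg; dividing by ρ_w = 999 kg m⁻³ gives 3.595×10^12 m³ of water.
Total added water ≈ 3.603×10^12 m³ over 3.53×10^14 m² → Δh = 0.0102 m = 1.02 cm.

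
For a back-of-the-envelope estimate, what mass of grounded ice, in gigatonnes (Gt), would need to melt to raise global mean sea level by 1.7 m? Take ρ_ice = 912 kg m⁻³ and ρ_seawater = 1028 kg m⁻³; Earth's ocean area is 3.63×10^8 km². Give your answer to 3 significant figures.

Required water volume = Δh × A = 1.7 m × 3.63×10^14 m² = 6.171×10^14 m³.
ρ_w = 1028 kg m⁻³, so the mass of water = 6.171×10^14 m³ × 1028 kg m⁻³ = 6.344×10^17 kg = 6.34×10^5 Gt (and the same mass of ice, by conservation).

≈ 6.34×10^5 Gt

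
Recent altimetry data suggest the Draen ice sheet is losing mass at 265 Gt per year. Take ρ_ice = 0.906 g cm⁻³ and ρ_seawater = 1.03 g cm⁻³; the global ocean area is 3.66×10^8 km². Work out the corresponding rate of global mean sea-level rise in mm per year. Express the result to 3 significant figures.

ρ_w = 1.03 g cm⁻³ = 1030 kg m⁻³. Annual water volume added = 265 Gt / ρ_w = 2.650×10^14 kg / 1030 kg m⁻³ = 2.573×10^11 m³.
Δh per year = 2.573×10^11 / 3.66×10^14 = 7.03×10^-4 m = 0.703 mm.

≈ 0.703 mm/yr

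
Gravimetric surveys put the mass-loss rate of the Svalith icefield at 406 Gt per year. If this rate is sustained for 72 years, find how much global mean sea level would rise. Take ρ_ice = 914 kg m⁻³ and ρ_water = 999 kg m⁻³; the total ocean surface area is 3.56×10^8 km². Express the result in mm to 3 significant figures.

≈ 82.2 mm

Total mass lost = 406 Gt/yr × 72 yr = 2.923×10^4 Gt = 2.923×10^16 kg.
ρ_w = 999 kg m⁻³, so water volume = 2.923×10^16 / 999 = 2.926×10^13 m³.
Δh = 2.926×10^13 / 3.56×10^14 = 0.0822 m = 82.2 mm.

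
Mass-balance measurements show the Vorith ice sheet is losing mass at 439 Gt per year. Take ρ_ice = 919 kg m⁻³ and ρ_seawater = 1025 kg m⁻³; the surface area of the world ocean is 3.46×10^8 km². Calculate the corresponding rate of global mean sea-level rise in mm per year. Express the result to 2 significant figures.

≈ 1.2 mm/yr

ρ_w = 1025 kg m⁻³. Annual water volume added = 439 Gt / ρ_w = 4.390×10^14 kg / 1025 kg m⁻³ = 4.283×10^11 m³.
Δh per year = 4.283×10^11 / 3.46×10^14 = 1.24×10^-3 m = 1.2 mm.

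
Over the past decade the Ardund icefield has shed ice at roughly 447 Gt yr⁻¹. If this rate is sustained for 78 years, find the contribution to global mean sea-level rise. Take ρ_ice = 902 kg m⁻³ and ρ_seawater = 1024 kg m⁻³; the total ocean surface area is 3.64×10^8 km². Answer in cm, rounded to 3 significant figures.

Total mass lost = 447 Gt/yr × 78 yr = 3.487×10^4 Gt = 3.487×10^16 kg.
ρ_w = 1024 kg m⁻³, so water volume = 3.487×10^16 / 1024 = 3.405×10^13 m³.
Δh = 3.405×10^13 / 3.64×10^14 = 0.0935 m = 9.35 cm.

≈ 9.35 cm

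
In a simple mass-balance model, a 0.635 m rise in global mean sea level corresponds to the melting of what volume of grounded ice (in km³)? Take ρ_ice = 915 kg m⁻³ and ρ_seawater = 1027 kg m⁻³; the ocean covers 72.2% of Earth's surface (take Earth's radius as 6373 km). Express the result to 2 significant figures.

≈ 2.6×10^5 km³

Required water volume = Δh × A = 0.635 m × 3.68×10^14 m² = 2.340×10^14 m³ = 2.340×10^5 km³.
Ice volume = water volume × ρ_w/ρ_ice = 2.340×10^5 × 1027/915 = 2.6×10^5 km³.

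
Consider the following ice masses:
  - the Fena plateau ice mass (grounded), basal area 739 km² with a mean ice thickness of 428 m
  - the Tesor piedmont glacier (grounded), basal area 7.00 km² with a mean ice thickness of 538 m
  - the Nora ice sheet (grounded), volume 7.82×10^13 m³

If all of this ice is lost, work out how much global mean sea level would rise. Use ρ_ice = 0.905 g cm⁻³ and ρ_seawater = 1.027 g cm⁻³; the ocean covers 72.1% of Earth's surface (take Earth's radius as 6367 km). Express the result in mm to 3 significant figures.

Fena: ice volume = 739 km² × 428 m = 316.3 km³; 316.3 × (905/1027) = 278.7 km³ of water.
Tesor: ice volume = 7.00 km² × 538 m = 3.766 km³; 3.766 × (905/1027) = 3.319 km³ of water.
Nora: 7.82×10^13 m³ × (905/1027) = 6.891×10^13 m³ of water.
Total added water ≈ 6.919×10^13 m³ over 3.67×10^14 m² → Δh = 0.188 m = 188 mm.

≈ 188 mm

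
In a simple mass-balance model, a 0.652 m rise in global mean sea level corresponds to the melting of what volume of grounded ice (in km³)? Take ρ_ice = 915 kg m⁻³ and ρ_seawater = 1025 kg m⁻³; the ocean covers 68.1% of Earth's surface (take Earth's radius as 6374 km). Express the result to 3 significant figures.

≈ 2.54×10^5 km³

Required water volume = Δh × A = 0.652 m × 3.48×10^14 m² = 2.267×10^14 m³ = 2.267×10^5 km³.
Ice volume = water volume × ρ_w/ρ_ice = 2.267×10^5 × 1025/915 = 2.54×10^5 km³.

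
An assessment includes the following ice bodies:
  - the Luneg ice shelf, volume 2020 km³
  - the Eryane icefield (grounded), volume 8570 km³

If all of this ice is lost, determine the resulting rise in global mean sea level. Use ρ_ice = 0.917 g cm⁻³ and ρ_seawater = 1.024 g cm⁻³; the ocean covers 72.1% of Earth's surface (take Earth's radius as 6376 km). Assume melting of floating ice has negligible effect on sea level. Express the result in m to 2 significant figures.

≈ 0.021 m

The Luneg ice shelf is floating and already displaces its own weight of water, so its melt adds essentially nothing to sea level.
Eryane: 8570 km³ × (917/1024) = 7675 km³ of water.
Total added water ≈ 7.675×10^12 m³ over 3.68×10^14 m² → Δh = 0.0208 m.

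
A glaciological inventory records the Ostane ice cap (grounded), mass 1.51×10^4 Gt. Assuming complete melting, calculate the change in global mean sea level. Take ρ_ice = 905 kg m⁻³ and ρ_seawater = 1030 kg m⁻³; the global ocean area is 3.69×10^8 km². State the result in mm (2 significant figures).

Ostane: 1.51×10^4 Gt = 1.510×10^16 kg; dividing by ρ_w = 1030 kg m⁻³ gives 1.466×10^13 m³ of water.
Spread over 3.69×10^14 m² of ocean, Δh = 1.466×10^13 / 3.69×10^14 = 0.0397 m = 40 mm.

≈ 40 mm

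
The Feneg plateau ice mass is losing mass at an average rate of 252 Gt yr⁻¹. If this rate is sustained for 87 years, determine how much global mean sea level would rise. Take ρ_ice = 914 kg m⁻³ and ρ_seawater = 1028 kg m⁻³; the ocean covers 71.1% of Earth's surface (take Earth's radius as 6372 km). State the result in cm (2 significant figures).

≈ 5.9 cm

Total mass lost = 252 Gt/yr × 87 yr = 2.192×10^4 Gt = 2.192×10^16 kg.
ρ_w = 1028 kg m⁻³, so water volume = 2.192×10^16 / 1028 = 2.133×10^13 m³.
Δh = 2.133×10^13 / 3.63×10^14 = 0.0588 m = 5.9 cm.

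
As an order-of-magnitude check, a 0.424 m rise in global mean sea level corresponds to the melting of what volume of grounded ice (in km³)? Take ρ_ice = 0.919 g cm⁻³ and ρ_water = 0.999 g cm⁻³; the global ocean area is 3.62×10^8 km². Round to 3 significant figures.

≈ 1.67×10^5 km³

Required water volume = Δh × A = 0.424 m × 3.62×10^14 m² = 1.535×10^14 m³ = 1.535×10^5 km³.
Ice volume = water volume × ρ_w/ρ_ice = 1.535×10^5 × 999/919 = 1.67×10^5 km³.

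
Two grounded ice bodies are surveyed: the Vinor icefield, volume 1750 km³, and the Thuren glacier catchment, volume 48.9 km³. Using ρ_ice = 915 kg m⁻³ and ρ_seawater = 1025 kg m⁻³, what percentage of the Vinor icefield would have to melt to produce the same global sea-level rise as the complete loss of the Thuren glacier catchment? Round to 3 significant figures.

Equal sea-level rise means equal mass of meltwater, i.e. equal mass of ice lost.
Ice mass of Thuren: 4.474×10^13 kg; ice mass of Vinor: 1.601×10^15 kg.
Fraction required = 4.474×10^13 / 1.601×10^15 = 0.0279 → 2.79 %.

≈ 2.79 %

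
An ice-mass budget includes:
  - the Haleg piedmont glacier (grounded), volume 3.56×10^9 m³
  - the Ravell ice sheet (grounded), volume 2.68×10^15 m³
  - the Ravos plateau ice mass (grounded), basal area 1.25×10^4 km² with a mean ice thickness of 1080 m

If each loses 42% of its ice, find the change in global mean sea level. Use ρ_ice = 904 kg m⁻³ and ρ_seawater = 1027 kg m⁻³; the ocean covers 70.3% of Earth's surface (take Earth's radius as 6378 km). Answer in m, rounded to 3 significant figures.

≈ 2.77 m

Haleg: 0.42 × 3.56×10^9 m³ × (904/1027) = 1.316×10^9 m³ of water.
Ravell: 0.42 × 2.68×10^15 m³ × (904/1027) = 9.908×10^14 m³ of water.
Ravos: ice volume = 1.25×10^4 km² × 1080 m = 1.350×10^4 km³; 0.42 × 1.350×10^4 × (904/1027) = 4991 km³ of water.
Total added water ≈ 9.958×10^14 m³ over 3.59×10^14 m² → Δh = 2.77 m.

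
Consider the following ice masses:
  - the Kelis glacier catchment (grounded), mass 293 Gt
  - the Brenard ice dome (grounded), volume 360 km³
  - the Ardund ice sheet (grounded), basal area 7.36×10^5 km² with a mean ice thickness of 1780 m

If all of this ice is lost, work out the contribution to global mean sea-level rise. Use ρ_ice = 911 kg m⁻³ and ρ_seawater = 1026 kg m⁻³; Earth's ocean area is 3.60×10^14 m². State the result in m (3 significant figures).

≈ 3.23 m

Kelis: 293 Gt = 2.930×10^14 kg; dividing by ρ_w = 1026 kg m⁻³ gives 2.856×10^11 m³ of water.
Brenard: 360 km³ × (911/1026) = 319.6 km³ of water.
Ardund: ice volume = 7.36×10^5 km² × 1780 m = 1.310×10^6 km³; 1.310×10^6 × (911/1026) = 1.163×10^6 km³ of water.
Total added water ≈ 1.164×10^15 m³ over 3.60×10^14 m² → Δh = 3.23 m.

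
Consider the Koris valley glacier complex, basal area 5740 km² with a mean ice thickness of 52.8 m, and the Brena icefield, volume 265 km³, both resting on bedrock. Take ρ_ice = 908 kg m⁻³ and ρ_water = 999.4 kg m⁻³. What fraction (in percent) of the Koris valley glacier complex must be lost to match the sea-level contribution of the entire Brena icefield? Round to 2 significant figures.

Equal sea-level rise means equal mass of meltwater, i.e. equal mass of ice lost.
Ice mass of Brena: 2.406×10^14 kg; ice mass of Koris: 2.752×10^14 kg.
Fraction required = 2.406×10^14 / 2.752×10^14 = 0.874 → 87 %.

≈ 87 %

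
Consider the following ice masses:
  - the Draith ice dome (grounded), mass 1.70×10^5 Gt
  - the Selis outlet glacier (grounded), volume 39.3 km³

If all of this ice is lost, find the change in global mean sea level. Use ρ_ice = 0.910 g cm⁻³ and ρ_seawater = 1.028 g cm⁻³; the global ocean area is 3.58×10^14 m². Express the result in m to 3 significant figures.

≈ 0.462 m

Draith: 1.70×10^5 Gt = 1.700×10^17 kg; dividing by ρ_w = 1.028 g cm⁻³ = 1028 kg m⁻³ gives 1.654×10^14 m³ of water.
Selis: 39.3 km³ × (910/1028) = 34.79 km³ of water.
Total added water ≈ 1.654×10^14 m³ over 3.58×10^14 m² → Δh = 0.462 m.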